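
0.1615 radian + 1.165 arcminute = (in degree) 9.273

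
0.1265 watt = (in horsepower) 0.0001696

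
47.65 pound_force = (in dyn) 2.12e+07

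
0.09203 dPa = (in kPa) 9.203e-06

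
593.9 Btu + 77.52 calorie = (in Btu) 594.2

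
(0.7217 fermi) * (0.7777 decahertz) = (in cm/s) 5.613e-13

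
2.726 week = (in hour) 458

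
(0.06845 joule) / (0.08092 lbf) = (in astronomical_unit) 1.271e-12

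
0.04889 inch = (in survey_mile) 7.716e-07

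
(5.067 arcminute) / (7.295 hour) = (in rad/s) 5.612e-08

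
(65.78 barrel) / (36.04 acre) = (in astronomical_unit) 4.793e-16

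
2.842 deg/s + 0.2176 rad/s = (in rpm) 2.552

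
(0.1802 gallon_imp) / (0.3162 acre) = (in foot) 2.1e-06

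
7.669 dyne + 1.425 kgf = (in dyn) 1.397e+06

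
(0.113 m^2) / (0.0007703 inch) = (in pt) 1.637e+07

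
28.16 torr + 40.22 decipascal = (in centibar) 3.758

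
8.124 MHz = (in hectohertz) 8.124e+04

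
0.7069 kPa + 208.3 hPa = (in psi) 3.124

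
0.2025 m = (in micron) 2.025e+05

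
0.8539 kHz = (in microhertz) 8.539e+08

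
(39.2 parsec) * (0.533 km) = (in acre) 1.593e+17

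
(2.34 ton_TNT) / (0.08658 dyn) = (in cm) 1.131e+18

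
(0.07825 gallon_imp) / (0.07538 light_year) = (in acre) 1.233e-22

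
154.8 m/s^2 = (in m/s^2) 154.8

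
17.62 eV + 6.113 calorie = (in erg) 2.558e+08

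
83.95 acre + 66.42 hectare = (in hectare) 100.4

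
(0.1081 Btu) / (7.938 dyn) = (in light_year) 1.519e-10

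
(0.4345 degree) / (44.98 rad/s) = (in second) 0.0001686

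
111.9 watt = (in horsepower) 0.1501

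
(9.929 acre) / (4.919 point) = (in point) 6.564e+10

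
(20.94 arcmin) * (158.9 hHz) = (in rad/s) 96.79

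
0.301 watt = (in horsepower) 0.0004036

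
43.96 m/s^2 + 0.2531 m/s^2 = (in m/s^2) 44.21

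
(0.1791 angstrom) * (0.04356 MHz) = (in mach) 2.291e-09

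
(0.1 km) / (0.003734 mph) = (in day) 0.6934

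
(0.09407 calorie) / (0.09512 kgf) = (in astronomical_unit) 2.82e-12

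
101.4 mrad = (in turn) 0.01614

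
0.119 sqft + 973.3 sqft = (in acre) 0.02235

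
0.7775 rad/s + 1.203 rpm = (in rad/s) 0.9035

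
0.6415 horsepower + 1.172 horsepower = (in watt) 1352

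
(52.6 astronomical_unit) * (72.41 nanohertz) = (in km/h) 2.051e+06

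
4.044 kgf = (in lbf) 8.915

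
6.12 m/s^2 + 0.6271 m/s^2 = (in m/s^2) 6.747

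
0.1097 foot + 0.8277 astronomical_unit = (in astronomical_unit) 0.8277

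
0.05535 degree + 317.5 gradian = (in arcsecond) 1.029e+06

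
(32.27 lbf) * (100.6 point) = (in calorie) 1.218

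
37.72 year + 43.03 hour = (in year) 37.72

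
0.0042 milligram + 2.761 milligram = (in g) 0.002765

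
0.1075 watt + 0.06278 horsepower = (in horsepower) 0.06292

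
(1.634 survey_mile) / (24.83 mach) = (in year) 9.863e-09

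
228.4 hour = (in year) 0.02607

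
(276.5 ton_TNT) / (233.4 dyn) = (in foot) 1.626e+15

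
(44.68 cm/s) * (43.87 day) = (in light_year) 1.79e-10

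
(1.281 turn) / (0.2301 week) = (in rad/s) 5.784e-05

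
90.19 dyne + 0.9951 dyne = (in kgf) 9.298e-05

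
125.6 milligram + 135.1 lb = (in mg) 6.128e+07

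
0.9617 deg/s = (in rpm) 0.1603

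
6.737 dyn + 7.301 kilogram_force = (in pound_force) 16.1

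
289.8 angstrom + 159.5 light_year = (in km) 1.509e+15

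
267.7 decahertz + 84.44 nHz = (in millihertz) 2.677e+06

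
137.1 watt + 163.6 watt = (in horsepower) 0.4032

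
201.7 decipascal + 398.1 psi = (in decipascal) 2.745e+07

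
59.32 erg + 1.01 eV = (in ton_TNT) 1.418e-15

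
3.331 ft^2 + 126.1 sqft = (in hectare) 0.001202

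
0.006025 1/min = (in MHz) 1.004e-10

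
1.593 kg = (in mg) 1.593e+06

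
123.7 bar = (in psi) 1794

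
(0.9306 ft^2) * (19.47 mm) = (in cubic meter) 0.001683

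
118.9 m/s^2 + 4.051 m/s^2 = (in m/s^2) 123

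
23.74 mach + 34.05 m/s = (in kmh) 2.922e+04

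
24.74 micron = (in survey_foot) 8.117e-05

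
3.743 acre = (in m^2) 1.515e+04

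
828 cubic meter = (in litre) 8.28e+05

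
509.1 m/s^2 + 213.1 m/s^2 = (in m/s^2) 722.2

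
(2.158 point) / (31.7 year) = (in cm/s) 7.615e-11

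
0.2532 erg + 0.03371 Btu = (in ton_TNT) 8.5e-09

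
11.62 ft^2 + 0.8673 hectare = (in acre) 2.143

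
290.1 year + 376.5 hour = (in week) 1.513e+04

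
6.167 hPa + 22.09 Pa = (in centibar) 0.6388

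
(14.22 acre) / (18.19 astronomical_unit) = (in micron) 0.02115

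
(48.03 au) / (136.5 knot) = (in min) 1.705e+09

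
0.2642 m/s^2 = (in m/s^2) 0.2642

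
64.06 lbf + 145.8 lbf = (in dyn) 9.335e+07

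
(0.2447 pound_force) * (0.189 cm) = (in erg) 2.057e+04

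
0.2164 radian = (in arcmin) 743.9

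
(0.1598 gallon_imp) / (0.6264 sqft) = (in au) 8.345e-14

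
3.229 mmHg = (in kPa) 0.4305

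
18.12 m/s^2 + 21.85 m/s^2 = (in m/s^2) 39.97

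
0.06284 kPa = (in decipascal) 628.4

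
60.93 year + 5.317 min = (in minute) 3.202e+07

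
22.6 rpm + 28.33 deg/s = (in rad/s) 2.861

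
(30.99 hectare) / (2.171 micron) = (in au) 0.9542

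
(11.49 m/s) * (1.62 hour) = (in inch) 2.638e+06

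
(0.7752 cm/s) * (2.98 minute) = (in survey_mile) 0.0008613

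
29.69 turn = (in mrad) 1.865e+05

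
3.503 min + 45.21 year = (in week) 2357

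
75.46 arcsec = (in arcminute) 1.258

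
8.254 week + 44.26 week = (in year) 1.007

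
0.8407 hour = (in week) 0.005004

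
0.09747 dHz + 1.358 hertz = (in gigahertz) 1.368e-09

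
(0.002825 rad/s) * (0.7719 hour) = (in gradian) 499.8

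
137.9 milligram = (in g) 0.1379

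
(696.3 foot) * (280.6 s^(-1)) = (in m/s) 5.955e+04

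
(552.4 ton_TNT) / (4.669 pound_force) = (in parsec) 3.606e-06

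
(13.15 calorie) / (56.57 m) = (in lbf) 0.2186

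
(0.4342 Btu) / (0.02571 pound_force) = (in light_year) 4.234e-13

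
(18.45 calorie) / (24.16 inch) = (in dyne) 1.258e+07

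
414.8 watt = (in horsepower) 0.5563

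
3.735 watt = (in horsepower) 0.005009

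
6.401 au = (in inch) 3.77e+13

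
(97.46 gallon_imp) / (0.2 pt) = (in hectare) 0.628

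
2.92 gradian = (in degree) 2.628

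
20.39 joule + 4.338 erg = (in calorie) 4.873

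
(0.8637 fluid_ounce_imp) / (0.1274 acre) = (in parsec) 1.543e-24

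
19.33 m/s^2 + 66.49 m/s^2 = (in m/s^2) 85.82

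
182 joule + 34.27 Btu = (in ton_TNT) 8.685e-06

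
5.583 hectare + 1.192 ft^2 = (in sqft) 6.01e+05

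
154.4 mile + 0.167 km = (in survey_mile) 154.5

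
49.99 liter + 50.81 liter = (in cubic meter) 0.1008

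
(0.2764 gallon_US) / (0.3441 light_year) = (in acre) 7.942e-23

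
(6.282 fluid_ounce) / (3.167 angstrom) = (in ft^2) 6.314e+06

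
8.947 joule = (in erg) 8.947e+07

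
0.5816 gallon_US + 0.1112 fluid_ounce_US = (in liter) 2.205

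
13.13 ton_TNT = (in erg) 5.494e+17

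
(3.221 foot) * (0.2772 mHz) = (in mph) 0.0006088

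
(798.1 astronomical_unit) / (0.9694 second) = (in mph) 2.755e+14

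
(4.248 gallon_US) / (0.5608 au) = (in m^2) 1.917e-13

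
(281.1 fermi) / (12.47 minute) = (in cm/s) 3.757e-14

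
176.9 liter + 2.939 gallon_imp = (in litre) 190.3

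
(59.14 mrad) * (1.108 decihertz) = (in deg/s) 0.3754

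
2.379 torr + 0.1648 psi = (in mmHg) 10.9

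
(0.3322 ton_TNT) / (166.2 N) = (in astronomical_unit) 5.59e-05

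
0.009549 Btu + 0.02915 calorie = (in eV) 6.364e+19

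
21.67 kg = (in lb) 47.77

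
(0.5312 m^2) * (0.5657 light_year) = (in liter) 2.843e+18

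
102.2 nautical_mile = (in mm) 1.893e+08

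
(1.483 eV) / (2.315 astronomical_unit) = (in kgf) 6.996e-32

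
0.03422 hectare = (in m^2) 342.2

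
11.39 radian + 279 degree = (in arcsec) 3.354e+06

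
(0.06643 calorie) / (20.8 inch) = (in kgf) 0.05365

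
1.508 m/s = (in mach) 0.004429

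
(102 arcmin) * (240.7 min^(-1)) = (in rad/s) 0.119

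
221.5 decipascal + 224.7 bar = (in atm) 221.8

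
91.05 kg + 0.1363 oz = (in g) 9.105e+04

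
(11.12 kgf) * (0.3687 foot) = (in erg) 1.226e+08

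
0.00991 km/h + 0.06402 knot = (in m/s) 0.03569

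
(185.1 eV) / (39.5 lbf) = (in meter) 1.688e-19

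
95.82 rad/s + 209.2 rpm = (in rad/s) 117.7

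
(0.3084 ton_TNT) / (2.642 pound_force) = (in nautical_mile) 5.929e+04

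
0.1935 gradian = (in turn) 0.0004838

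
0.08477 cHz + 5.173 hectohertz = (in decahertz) 51.73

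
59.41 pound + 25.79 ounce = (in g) 2.768e+04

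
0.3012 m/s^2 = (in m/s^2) 0.3012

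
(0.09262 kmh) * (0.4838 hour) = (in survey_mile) 0.02784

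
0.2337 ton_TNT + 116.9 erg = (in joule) 9.778e+08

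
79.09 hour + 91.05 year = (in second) 2.872e+09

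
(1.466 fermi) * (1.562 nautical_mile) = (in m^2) 4.241e-12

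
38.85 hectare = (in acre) 96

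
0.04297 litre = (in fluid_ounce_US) 1.453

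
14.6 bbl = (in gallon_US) 613.2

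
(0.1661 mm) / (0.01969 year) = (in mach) 7.856e-13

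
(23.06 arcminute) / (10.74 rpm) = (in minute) 9.94e-05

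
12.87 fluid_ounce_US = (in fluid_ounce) 12.87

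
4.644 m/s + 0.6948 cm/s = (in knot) 9.041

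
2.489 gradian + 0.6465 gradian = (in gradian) 3.135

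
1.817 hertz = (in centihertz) 181.7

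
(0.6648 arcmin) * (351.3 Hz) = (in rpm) 0.6487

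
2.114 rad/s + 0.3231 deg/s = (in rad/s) 2.12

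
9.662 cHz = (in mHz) 96.62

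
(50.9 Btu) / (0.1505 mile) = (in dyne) 2.217e+07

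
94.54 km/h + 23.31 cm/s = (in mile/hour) 59.27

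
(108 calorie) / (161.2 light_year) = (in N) 2.963e-16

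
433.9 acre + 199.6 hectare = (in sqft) 4.039e+07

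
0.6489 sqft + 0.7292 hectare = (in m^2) 7292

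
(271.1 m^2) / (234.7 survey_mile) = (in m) 0.0007177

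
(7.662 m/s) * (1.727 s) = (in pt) 3.751e+04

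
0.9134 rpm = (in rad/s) 0.09565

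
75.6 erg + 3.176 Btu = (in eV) 2.091e+22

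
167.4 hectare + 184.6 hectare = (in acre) 869.8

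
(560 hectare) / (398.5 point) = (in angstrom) 3.983e+17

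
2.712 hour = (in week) 0.01614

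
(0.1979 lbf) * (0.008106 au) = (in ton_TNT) 0.2551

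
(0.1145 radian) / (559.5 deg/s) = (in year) 3.718e-10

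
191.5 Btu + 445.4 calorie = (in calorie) 4.873e+04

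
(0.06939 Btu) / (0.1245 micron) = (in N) 5.88e+08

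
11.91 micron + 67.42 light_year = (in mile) 3.963e+14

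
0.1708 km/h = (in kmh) 0.1708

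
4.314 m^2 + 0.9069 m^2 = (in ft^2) 56.2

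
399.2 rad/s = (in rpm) 3812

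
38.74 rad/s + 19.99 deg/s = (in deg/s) 2240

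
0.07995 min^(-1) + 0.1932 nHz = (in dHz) 0.01333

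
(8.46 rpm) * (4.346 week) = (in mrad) 2.329e+09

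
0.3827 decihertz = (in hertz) 0.03827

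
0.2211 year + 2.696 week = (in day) 99.57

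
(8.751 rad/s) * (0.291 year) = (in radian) 8.031e+07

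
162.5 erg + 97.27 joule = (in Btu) 0.09219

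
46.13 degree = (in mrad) 805.1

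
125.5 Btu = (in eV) 8.264e+23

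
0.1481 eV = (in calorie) 5.671e-21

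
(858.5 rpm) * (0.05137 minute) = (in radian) 277.1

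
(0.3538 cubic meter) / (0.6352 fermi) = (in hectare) 5.57e+10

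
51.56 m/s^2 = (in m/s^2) 51.56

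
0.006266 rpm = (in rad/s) 0.0006562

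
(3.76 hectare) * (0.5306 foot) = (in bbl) 3.825e+04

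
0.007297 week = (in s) 4413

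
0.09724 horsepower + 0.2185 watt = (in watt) 72.73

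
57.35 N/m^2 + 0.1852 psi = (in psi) 0.1935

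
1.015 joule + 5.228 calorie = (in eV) 1.429e+20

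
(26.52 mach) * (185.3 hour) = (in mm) 6.024e+12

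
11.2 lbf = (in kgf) 5.08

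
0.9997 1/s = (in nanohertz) 9.997e+08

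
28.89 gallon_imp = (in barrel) 0.8261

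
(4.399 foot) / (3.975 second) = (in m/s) 0.3373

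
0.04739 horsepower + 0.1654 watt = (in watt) 35.5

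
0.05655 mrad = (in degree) 0.00324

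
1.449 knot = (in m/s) 0.7454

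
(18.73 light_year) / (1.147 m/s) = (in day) 1.788e+12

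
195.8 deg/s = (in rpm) 32.63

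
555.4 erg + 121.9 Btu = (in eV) 8.027e+23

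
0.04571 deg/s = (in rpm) 0.007618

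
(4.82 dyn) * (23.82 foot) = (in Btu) 3.317e-07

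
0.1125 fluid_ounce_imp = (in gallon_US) 0.0008444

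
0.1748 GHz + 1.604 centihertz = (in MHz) 174.8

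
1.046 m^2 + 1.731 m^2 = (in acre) 0.0006862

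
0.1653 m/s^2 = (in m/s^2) 0.1653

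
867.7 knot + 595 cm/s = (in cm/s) 4.523e+04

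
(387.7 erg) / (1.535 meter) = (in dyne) 2.526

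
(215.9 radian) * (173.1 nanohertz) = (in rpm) 0.0003569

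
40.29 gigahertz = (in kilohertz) 4.029e+07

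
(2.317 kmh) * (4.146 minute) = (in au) 1.07e-09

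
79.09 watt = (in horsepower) 0.1061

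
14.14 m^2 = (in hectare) 0.001414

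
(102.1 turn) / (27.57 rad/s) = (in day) 0.0002693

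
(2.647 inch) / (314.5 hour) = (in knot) 1.154e-07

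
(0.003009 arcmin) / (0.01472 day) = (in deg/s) 3.943e-08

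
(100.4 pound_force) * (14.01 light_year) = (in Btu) 5.611e+16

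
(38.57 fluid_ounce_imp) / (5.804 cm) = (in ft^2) 0.2032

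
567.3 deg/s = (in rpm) 94.55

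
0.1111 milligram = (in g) 0.0001111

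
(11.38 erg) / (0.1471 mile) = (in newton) 4.807e-09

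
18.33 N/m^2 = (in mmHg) 0.1375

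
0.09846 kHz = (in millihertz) 9.846e+04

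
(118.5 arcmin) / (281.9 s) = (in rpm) 0.001168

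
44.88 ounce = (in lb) 2.805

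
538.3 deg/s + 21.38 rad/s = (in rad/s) 30.78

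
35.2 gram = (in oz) 1.242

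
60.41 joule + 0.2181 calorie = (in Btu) 0.05812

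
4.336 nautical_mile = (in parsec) 2.602e-13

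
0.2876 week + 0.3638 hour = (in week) 0.2898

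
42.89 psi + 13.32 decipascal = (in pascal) 2.957e+05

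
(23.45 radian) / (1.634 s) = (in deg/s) 822.3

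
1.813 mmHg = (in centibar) 0.2417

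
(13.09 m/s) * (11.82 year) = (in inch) 1.921e+11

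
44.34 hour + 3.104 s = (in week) 0.2639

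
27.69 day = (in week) 3.956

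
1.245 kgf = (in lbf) 2.745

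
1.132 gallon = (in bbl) 0.02695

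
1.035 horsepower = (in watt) 771.8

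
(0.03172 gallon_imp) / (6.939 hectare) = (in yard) 2.273e-09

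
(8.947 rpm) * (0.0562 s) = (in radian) 0.05266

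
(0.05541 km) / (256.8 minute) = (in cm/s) 0.3596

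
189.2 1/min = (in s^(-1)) 3.153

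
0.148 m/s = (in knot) 0.2877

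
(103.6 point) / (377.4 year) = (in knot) 5.969e-12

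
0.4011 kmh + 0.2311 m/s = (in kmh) 1.233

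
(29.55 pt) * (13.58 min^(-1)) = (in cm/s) 0.2359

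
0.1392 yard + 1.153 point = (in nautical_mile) 6.895e-05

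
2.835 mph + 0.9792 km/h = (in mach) 0.004521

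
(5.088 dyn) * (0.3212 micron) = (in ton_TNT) 3.906e-21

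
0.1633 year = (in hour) 1431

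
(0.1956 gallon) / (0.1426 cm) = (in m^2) 0.5192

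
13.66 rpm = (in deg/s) 81.96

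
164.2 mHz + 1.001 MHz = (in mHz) 1.001e+09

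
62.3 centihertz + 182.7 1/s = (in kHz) 0.1833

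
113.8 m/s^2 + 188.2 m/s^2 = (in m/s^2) 302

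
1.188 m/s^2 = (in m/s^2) 1.188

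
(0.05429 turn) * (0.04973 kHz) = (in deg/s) 971.9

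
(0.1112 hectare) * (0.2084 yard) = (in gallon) 5.598e+04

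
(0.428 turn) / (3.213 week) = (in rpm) 1.322e-05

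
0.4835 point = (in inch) 0.006715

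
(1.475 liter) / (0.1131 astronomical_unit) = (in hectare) 8.718e-18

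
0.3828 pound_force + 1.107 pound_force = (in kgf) 0.6758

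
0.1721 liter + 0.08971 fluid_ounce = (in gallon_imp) 0.03844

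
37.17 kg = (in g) 3.717e+04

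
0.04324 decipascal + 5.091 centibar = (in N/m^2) 5091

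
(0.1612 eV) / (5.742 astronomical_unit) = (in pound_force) 6.759e-33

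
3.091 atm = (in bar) 3.132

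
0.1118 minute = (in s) 6.708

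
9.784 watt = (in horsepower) 0.01312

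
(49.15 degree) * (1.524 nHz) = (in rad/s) 1.307e-09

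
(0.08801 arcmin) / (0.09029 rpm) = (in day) 3.134e-08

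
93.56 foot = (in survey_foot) 93.56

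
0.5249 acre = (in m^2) 2124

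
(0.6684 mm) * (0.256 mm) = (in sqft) 1.842e-06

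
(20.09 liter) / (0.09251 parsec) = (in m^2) 7.038e-18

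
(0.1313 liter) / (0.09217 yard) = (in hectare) 1.558e-07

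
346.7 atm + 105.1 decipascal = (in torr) 2.635e+05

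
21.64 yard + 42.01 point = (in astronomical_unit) 1.324e-10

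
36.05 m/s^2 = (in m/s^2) 36.05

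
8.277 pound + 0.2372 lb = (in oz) 136.2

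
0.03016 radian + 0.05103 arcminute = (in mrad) 30.17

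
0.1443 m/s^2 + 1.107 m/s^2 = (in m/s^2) 1.251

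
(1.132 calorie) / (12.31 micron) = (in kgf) 3.923e+04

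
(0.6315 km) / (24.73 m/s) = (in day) 0.0002956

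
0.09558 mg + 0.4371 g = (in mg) 437.2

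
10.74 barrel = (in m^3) 1.708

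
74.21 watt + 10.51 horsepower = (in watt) 7912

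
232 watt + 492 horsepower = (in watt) 3.671e+05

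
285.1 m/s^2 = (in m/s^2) 285.1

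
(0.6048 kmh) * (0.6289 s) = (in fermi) 1.057e+14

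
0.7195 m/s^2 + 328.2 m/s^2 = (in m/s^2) 328.9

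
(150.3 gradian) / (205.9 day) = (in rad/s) 1.327e-07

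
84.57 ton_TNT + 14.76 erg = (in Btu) 3.354e+08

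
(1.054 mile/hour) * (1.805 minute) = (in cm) 5103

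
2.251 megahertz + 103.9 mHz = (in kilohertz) 2251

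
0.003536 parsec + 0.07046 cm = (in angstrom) 1.091e+24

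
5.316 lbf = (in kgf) 2.411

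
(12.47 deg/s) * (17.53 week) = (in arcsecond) 4.76e+11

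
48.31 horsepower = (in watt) 3.602e+04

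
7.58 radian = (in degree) 434.3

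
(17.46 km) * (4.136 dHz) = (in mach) 21.21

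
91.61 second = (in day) 0.00106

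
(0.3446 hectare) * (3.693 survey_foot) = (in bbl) 2.44e+04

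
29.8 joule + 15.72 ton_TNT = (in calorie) 1.572e+10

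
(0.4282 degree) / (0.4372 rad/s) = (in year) 5.42e-10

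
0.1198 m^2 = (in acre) 2.96e-05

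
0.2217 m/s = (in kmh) 0.7981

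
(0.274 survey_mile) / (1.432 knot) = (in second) 598.6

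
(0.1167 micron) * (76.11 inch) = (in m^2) 2.256e-07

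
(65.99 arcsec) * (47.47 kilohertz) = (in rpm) 145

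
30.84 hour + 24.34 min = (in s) 1.125e+05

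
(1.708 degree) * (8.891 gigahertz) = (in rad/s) 2.65e+08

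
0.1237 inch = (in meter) 0.003142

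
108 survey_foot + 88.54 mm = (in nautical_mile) 0.01782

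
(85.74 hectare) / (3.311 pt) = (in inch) 2.89e+10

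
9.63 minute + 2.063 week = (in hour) 346.7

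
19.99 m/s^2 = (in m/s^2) 19.99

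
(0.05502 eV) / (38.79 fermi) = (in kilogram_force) 2.317e-08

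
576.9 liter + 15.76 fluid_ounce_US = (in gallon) 152.5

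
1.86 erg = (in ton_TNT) 4.446e-17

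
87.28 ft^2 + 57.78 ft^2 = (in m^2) 13.48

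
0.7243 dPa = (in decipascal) 0.7243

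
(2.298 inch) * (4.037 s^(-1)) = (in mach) 0.000692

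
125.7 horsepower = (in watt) 9.373e+04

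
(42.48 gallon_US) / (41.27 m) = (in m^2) 0.003896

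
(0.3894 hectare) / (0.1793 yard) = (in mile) 14.76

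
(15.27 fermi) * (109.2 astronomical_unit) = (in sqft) 2.685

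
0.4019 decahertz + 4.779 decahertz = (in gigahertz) 5.181e-08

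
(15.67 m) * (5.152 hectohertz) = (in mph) 1.806e+04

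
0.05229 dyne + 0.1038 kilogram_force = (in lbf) 0.2288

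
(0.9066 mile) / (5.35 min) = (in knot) 8.835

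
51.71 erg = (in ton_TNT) 1.236e-15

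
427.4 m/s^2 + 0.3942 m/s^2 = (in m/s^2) 427.8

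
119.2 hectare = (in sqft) 1.283e+07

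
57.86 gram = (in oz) 2.041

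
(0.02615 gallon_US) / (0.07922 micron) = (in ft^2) 1.345e+04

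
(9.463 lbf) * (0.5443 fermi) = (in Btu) 2.172e-17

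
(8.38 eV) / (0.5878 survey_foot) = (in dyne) 7.494e-13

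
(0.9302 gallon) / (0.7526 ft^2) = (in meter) 0.05036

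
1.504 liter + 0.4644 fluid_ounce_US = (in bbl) 0.009546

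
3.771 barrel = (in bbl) 3.771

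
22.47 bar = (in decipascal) 2.247e+07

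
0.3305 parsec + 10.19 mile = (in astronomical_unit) 6.817e+04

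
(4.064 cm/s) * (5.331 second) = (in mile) 0.0001346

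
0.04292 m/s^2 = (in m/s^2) 0.04292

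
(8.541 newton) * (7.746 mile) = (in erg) 1.065e+12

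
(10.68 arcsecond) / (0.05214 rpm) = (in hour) 2.634e-06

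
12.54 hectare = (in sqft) 1.35e+06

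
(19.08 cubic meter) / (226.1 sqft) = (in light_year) 9.601e-17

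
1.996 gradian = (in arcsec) 6467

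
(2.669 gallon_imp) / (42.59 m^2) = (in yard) 0.0003116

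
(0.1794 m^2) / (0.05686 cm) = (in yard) 345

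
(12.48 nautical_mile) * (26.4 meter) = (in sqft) 6.568e+06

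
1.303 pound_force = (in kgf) 0.591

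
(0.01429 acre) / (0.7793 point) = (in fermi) 2.104e+20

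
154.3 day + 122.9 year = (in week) 6430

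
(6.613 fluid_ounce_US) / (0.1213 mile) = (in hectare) 1.002e-10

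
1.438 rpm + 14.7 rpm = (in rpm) 16.14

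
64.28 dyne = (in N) 0.0006428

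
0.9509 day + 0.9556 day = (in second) 1.647e+05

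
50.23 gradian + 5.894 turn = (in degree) 2167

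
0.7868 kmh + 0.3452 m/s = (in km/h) 2.03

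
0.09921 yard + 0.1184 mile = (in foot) 625.4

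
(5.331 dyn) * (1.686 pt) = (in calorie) 7.578e-09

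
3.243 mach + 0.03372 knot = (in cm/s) 1.104e+05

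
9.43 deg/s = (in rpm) 1.572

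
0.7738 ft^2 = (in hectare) 7.189e-06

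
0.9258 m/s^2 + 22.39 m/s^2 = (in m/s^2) 23.32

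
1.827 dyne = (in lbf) 4.107e-06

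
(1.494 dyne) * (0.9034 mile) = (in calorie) 0.005191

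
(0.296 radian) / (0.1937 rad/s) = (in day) 1.769e-05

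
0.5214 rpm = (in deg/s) 3.128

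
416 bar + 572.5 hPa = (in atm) 411.1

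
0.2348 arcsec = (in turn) 1.812e-07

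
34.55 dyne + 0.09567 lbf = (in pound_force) 0.09575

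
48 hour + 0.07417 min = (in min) 2880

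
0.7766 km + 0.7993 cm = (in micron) 7.766e+08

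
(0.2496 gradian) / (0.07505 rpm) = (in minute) 0.008314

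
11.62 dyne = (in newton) 0.0001162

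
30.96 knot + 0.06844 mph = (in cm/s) 1596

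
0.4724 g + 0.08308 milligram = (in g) 0.4725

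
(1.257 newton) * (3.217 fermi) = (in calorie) 9.665e-16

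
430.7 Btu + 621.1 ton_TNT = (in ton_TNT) 621.1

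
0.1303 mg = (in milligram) 0.1303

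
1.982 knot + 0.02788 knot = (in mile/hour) 2.313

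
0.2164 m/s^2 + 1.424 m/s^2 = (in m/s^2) 1.64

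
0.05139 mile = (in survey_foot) 271.3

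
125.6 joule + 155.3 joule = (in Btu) 0.2662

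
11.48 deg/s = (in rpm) 1.913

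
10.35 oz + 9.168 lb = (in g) 4452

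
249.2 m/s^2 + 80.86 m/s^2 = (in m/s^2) 330.1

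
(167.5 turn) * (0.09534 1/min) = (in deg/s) 95.82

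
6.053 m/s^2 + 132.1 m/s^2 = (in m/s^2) 138.2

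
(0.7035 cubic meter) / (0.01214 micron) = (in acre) 1.432e+04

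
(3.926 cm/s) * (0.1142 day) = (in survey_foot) 1271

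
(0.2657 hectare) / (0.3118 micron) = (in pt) 2.416e+13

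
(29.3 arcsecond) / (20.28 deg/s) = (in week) 6.636e-10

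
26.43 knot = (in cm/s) 1360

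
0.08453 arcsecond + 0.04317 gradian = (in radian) 0.0006785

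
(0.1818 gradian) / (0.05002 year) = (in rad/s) 1.81e-09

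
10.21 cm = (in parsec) 3.309e-18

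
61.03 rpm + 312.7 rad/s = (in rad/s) 319.1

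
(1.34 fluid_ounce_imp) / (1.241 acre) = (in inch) 2.985e-07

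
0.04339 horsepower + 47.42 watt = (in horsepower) 0.107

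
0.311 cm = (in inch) 0.1224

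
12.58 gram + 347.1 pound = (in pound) 347.1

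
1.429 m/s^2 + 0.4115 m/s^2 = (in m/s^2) 1.841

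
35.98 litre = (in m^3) 0.03598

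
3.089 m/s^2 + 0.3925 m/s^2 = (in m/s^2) 3.482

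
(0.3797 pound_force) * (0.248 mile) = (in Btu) 0.6389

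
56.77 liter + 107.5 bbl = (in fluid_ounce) 5.798e+05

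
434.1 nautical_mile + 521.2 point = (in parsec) 2.605e-11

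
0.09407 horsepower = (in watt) 70.15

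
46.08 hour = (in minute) 2765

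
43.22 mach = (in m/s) 1.472e+04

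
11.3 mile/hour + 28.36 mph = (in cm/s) 1773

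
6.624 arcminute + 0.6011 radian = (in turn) 0.09597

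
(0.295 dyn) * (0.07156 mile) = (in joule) 0.0003397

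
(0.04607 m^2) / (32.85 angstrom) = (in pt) 3.975e+10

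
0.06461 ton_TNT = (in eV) 1.687e+27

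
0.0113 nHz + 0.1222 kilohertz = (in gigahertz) 1.222e-07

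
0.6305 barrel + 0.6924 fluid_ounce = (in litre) 100.3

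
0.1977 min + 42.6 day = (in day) 42.6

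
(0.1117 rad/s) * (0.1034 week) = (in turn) 1112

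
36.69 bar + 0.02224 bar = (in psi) 532.5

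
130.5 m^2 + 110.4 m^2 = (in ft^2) 2593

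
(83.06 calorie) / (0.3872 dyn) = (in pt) 2.544e+11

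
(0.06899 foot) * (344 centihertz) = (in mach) 0.0002124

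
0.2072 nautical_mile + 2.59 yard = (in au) 2.581e-09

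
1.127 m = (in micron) 1.127e+06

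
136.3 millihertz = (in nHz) 1.363e+08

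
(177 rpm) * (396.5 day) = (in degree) 3.638e+10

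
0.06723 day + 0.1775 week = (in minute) 1886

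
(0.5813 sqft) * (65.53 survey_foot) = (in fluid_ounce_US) 3.647e+04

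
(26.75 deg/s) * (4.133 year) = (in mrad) 6.085e+10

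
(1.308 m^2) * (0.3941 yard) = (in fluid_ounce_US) 1.594e+04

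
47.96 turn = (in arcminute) 1.036e+06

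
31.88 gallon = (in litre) 120.7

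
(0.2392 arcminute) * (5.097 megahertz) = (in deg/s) 2.032e+04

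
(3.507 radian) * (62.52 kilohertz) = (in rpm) 2.094e+06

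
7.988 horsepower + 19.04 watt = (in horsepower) 8.014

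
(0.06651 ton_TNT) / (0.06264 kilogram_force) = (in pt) 1.284e+12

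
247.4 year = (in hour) 2.167e+06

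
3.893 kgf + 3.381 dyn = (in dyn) 3.818e+06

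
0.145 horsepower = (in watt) 108.1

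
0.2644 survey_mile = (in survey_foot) 1396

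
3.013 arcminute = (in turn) 0.0001395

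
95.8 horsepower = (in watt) 7.144e+04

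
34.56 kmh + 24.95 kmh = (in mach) 0.04855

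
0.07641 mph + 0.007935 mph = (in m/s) 0.03771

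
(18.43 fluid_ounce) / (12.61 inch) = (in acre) 4.205e-07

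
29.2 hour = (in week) 0.1738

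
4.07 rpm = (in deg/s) 24.42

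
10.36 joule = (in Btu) 0.009819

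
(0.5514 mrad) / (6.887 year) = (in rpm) 2.424e-11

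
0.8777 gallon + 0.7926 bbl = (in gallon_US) 34.17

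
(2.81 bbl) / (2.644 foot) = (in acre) 0.000137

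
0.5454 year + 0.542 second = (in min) 2.867e+05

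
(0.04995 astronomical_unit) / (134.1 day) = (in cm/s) 6.449e+04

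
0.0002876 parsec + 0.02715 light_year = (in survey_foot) 8.718e+14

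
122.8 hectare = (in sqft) 1.322e+07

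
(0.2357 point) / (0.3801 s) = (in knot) 0.0004252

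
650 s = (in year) 2.061e-05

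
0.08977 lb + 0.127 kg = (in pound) 0.3698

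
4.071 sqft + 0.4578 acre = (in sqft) 1.995e+04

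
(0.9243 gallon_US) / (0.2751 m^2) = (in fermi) 1.272e+13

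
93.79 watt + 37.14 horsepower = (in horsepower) 37.27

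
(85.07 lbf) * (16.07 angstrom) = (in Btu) 5.764e-10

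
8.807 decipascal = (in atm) 8.692e-06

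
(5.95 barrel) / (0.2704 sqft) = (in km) 0.03766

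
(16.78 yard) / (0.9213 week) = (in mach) 8.087e-08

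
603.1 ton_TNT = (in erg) 2.523e+19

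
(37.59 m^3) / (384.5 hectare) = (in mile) 6.075e-09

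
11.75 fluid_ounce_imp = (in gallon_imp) 0.07344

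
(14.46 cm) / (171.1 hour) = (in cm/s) 2.348e-05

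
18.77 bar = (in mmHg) 1.408e+04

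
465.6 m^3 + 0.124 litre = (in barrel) 2929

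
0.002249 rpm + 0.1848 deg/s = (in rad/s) 0.003461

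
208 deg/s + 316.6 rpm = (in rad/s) 36.78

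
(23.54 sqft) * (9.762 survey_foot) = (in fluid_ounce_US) 2.2e+05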